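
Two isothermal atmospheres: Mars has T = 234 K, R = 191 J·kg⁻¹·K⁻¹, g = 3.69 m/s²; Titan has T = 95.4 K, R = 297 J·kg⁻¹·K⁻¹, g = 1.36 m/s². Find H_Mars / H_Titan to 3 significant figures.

H = RT/g for each body.
H_Mars = 191 × 234 / 3.69 = 12112 m.
H_Titan = 297 × 95.4 / 1.36 = 20834 m.
H_Mars/H_Titan = 12112/20834 = 0.58136.

H_Mars/H_Titan ≈ 0.581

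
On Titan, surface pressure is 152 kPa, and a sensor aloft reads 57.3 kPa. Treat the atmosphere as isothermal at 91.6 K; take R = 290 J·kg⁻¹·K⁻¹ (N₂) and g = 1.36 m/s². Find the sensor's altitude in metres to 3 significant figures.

z ≈ 19100 m

Scale height: H = RT/g = 290 × 91.6 / 1.36 = 19532 m.
Invert the barometric formula: z = H ln(P₀/P).
P₀/P = 152/57.3 = 2.6527; ln(2.6527) = 0.97558.
z = 19532 × 0.97558 = 19055 m.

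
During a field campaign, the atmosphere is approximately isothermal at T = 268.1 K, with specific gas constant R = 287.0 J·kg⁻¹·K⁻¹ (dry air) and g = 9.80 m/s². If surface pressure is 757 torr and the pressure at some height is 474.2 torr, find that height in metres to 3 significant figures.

z ≈ 3670 m

Scale height: H = RT/g = 287.0 × 268.1 / 9.80 = 7851.5 m.
Invert the barometric formula: z = H ln(P₀/P).
P₀/P = 757/474.2 = 1.5964; ln(1.5964) = 0.46775.
z = 7851.5 × 0.46775 = 3672.5 m.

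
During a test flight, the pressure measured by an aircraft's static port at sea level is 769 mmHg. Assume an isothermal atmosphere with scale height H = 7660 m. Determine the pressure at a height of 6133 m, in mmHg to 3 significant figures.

Barometric formula: P = P₀ exp(−z/H).
z/H = 6133.0/7660.0 = 0.80065; exp(−0.80065) = 0.44904.
P = 769 × 0.44904 = 345.31 mmHg.

P ≈ 345 mmHg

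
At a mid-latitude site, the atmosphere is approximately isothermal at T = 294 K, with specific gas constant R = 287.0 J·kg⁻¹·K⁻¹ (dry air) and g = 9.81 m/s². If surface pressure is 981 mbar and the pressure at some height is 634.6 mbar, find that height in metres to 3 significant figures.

z ≈ 3750 m

Scale height: H = RT/g = 287.0 × 294 / 9.81 = 8601.2 m.
Invert the barometric formula: z = H ln(P₀/P).
P₀/P = 981/634.6 = 1.5459; ln(1.5459) = 0.43561.
z = 8601.2 × 0.43561 = 3746.8 m.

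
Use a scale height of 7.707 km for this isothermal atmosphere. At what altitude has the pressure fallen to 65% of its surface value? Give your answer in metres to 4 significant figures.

Set P/P₀ = exp(−z/H) = 0.65, so z = −H ln(0.65).
−ln(0.65) = 0.43078; z = 7707.0 × 0.43078 = 3320.0 m.

z ≈ 3320 m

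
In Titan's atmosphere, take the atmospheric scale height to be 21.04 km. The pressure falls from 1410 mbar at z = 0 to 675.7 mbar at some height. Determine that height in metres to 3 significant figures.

z ≈ 15500 m

Invert the barometric formula: z = H ln(P₀/P).
P₀/P = 1410/675.7 = 2.0867; ln(2.0867) = 0.73558.
z = 21040 × 0.73558 = 15477 m.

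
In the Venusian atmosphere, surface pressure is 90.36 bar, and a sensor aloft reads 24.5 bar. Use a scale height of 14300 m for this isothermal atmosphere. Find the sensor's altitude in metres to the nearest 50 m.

Invert the barometric formula: z = H ln(P₀/P).
P₀/P = 90.36/24.5 = 3.6882; ln(3.6882) = 1.3051.
z = 14300 × 1.3051 = 18663 m.

z ≈ 18650 m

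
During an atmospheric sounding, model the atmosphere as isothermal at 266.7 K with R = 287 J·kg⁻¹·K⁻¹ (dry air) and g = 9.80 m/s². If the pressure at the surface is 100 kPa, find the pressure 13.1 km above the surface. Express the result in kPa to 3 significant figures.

Scale height: H = RT/g = 287 × 266.7 / 9.80 = 7810.5 m.
Barometric formula: P = P₀ exp(−z/H).
z/H = 13100/7810.5 = 1.6772; exp(−1.6772) = 0.18690.
P = 100 × 0.18690 = 18.690 kPa.

P ≈ 18.7 kPa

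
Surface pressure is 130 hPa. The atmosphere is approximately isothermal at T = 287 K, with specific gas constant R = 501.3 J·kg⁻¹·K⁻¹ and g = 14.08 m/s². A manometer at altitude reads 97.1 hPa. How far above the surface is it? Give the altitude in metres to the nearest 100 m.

Scale height: H = RT/g = 501.3 × 287 / 14.08 = 10218 m.
Invert the barometric formula: z = H ln(P₀/P).
P₀/P = 130/97.1 = 1.3388; ln(1.3388) = 0.29177.
z = 10218 × 0.29177 = 2981.3 m.

z ≈ 3000 m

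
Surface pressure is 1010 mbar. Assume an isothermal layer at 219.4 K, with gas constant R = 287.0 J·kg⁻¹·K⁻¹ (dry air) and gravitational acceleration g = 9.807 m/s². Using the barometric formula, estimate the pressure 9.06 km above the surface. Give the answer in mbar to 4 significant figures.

P ≈ 246.3 mbar

Scale height: H = RT/g = 287.0 × 219.4 / 9.807 = 6420.7 m.
Barometric formula: P = P₀ exp(−z/H).
z/H = 9060.0/6420.7 = 1.4111; exp(−1.4111) = 0.24387.
P = 1010 × 0.24387 = 246.31 mbar.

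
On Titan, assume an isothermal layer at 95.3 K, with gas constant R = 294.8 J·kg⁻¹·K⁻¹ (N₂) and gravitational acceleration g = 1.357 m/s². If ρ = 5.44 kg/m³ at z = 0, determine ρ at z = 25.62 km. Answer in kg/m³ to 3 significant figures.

ρ ≈ 1.58 kg/m³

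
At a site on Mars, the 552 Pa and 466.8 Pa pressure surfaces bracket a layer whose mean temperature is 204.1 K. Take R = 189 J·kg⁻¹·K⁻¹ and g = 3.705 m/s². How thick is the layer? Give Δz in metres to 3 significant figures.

Hypsometric equation: Δz = (R T̄/g) ln(P₁/P₂).
R T̄/g = 189 × 204.1 / 3.705 = 10412 m.
ln(552/466.8) = ln(1.1825) = 0.16763.
Δz = 10412 × 0.16763 = 1745.4 m.

Δz ≈ 1750 m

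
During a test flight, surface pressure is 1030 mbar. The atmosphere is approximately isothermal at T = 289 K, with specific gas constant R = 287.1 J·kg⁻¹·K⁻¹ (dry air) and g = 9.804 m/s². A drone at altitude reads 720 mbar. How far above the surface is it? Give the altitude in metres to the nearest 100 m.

z ≈ 3000 m

Scale height: H = RT/g = 287.1 × 289 / 9.804 = 8463.1 m.
Invert the barometric formula: z = H ln(P₀/P).
P₀/P = 1030/720 = 1.4306; ln(1.4306) = 0.35809.
z = 8463.1 × 0.35809 = 3030.6 m.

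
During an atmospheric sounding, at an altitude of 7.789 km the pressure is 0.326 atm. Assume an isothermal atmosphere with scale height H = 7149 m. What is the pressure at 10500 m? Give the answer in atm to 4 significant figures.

P ≈ 0.2231 atm

Between two levels, P₂ = P₁ exp(−Δz/H) with Δz = z₂ − z₁.
Δz = 10500 − 7789.0 = 2711.0 m; Δz/H = 2711.0/7149.0 = 0.37921.
P₂ = 0.326 × exp(−0.37921) = 0.326 × 0.68440 = 0.22311 atm.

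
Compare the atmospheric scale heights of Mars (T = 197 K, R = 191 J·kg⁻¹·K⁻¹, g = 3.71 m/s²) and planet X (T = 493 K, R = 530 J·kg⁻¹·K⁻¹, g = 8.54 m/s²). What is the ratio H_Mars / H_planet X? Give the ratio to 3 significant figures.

H_Mars/H_planet X ≈ 0.331

H = RT/g for each body.
H_Mars = 191 × 197 / 3.71 = 10142 m.
H_planet X = 530 × 493 / 8.54 = 30596 m.
H_Mars/H_planet X = 10142/30596 = 0.33148.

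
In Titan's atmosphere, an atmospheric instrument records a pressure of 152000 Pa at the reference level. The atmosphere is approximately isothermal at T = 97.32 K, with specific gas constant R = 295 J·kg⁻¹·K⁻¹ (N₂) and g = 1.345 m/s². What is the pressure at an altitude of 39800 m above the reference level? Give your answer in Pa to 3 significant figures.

Scale height: H = RT/g = 295 × 97.32 / 1.345 = 21345 m.
Barometric formula: P = P₀ exp(−z/H).
z/H = 39800/21345 = 1.8646; exp(−1.8646) = 0.15496.
P = 152000 × 0.15496 = 23554 Pa.

P ≈ 23600 Pa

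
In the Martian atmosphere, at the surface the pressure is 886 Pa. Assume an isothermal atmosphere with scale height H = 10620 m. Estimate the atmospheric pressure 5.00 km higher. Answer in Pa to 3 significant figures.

P ≈ 553 Pa

Barometric formula: P = P₀ exp(−z/H).
z/H = 5000.0/10620 = 0.47081; exp(−0.47081) = 0.62450.
P = 886 × 0.62450 = 553.31 Pa.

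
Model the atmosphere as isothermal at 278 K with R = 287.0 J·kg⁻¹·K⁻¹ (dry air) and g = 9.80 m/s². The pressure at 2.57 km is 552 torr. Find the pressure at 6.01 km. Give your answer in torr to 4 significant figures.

Scale height: H = RT/g = 287.0 × 278 / 9.80 = 8141.4 m.
Between two levels, P₂ = P₁ exp(−Δz/H) with Δz = z₂ − z₁.
Δz = 6010.0 − 2570.0 = 3440.0 m; Δz/H = 3440.0/8141.4 = 0.42253.
P₂ = 552 × exp(−0.42253) = 552 × 0.65539 = 361.78 torr.

P ≈ 361.8 torr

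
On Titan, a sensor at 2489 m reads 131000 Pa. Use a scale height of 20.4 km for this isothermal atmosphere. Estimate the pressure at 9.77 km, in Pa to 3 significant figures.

P ≈ 91700 Pa

Between two levels, P₂ = P₁ exp(−Δz/H) with Δz = z₂ − z₁.
Δz = 9770.0 − 2489.0 = 7281.0 m; Δz/H = 7281.0/20400 = 0.35691.
P₂ = 131000 × exp(−0.35691) = 131000 × 0.69984 = 91679 Pa.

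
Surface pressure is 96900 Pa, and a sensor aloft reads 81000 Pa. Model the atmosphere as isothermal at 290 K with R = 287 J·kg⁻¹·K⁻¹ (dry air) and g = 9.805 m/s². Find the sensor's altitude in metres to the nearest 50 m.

z ≈ 1500 m

Scale height: H = RT/g = 287 × 290 / 9.805 = 8488.5 m.
Invert the barometric formula: z = H ln(P₀/P).
P₀/P = 96900/81000 = 1.1963; ln(1.1963) = 0.17923.
z = 8488.5 × 0.17923 = 1521.4 m.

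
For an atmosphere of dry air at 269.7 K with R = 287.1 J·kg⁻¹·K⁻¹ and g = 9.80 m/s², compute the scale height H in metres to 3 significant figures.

H ≈ 7900 m

The scale height of an isothermal atmosphere is H = RT/g.
H = 287.1 × 269.7 / 9.80 = 77431/9.80 = 7901.1 m.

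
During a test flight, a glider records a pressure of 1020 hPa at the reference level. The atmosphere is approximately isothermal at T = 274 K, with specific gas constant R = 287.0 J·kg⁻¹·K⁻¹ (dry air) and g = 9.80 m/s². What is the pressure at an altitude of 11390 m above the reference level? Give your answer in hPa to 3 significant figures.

Scale height: H = RT/g = 287.0 × 274 / 9.80 = 8024.3 m.
Barometric formula: P = P₀ exp(−z/H).
z/H = 11390/8024.3 = 1.4194; exp(−1.4194) = 0.24186.
P = 1020 × 0.24186 = 246.70 hPa.

P ≈ 247 hPa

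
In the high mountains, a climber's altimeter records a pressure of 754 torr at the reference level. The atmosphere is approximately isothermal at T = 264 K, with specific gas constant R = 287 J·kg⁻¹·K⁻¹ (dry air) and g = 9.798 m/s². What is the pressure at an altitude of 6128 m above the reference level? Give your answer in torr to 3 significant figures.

P ≈ 341 torr

Scale height: H = RT/g = 287 × 264 / 9.798 = 7733.0 m.
Barometric formula: P = P₀ exp(−z/H).
z/H = 6128.0/7733.0 = 0.79245; exp(−0.79245) = 0.45273.
P = 754 × 0.45273 = 341.36 torr.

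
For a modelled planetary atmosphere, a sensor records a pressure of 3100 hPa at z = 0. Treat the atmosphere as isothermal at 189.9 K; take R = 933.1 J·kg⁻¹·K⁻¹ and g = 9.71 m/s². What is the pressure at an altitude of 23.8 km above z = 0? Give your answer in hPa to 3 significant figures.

P ≈ 841 hPa

Scale height: H = RT/g = 933.1 × 189.9 / 9.71 = 18249 m.
Barometric formula: P = P₀ exp(−z/H).
z/H = 23800/18249 = 1.3042; exp(−1.3042) = 0.27139.
P = 3100 × 0.27139 = 841.31 hPa.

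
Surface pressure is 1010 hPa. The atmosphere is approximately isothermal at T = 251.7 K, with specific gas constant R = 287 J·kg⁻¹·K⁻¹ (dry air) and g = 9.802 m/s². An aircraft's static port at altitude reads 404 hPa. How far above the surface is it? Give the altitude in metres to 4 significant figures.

z ≈ 6753 m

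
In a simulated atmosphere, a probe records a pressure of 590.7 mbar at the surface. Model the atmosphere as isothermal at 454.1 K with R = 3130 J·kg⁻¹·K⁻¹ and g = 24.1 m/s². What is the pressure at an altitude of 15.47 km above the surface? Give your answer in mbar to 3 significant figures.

Scale height: H = RT/g = 3130 × 454.1 / 24.1 = 58976 m.
Barometric formula: P = P₀ exp(−z/H).
z/H = 15470/58976 = 0.26231; exp(−0.26231) = 0.76927.
P = 590.7 × 0.76927 = 454.41 mbar.

P ≈ 454 mbar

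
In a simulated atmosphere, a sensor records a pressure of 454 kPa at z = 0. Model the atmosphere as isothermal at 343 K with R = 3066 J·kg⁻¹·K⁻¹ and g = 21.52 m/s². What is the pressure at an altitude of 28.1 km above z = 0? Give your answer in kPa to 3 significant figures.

P ≈ 255 kPa

Scale height: H = RT/g = 3066 × 343 / 21.52 = 48868 m.
Barometric formula: P = P₀ exp(−z/H).
z/H = 28100/48868 = 0.57502; exp(−0.57502) = 0.56269.
P = 454 × 0.56269 = 255.46 kPa.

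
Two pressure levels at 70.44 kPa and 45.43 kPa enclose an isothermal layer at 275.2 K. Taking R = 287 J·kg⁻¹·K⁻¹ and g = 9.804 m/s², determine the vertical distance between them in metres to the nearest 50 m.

Hypsometric equation: Δz = (R T̄/g) ln(P₁/P₂).
R T̄/g = 287 × 275.2 / 9.804 = 8056.1 m.
ln(70.44/45.43) = ln(1.5505) = 0.43858.
Δz = 8056.1 × 0.43858 = 3533.2 m.

Δz ≈ 3550 m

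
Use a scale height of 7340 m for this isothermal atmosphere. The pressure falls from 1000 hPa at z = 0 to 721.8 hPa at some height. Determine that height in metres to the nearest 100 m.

Invert the barometric formula: z = H ln(P₀/P).
P₀/P = 1000/721.8 = 1.3854; ln(1.3854) = 0.32599.
z = 7340.0 × 0.32599 = 2392.8 m.

z ≈ 2400 m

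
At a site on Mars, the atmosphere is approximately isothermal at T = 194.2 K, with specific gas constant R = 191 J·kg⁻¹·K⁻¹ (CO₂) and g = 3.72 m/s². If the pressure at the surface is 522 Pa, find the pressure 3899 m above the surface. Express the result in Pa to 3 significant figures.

Scale height: H = RT/g = 191 × 194.2 / 3.72 = 9971.0 m.
Barometric formula: P = P₀ exp(−z/H).
z/H = 3899.0/9971.0 = 0.39103; exp(−0.39103) = 0.67636.
P = 522 × 0.67636 = 353.06 Pa.

P ≈ 353 Pa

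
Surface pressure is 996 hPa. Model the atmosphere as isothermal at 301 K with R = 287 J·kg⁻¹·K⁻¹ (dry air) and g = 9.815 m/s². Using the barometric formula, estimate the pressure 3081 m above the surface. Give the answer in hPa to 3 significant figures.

P ≈ 702 hPa

Scale height: H = RT/g = 287 × 301 / 9.815 = 8801.5 m.
Barometric formula: P = P₀ exp(−z/H).
z/H = 3081.0/8801.5 = 0.35005; exp(−0.35005) = 0.70465.
P = 996 × 0.70465 = 701.83 hPa.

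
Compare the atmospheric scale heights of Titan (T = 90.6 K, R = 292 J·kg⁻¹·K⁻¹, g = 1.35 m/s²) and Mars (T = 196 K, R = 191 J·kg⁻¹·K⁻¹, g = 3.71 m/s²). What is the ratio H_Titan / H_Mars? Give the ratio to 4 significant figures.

H = RT/g for each body.
H_Titan = 292 × 90.6 / 1.35 = 19596 m.
H_Mars = 191 × 196 / 3.71 = 10091 m.
H_Titan/H_Mars = 19596/10091 = 1.9419.

H_Titan/H_Mars ≈ 1.942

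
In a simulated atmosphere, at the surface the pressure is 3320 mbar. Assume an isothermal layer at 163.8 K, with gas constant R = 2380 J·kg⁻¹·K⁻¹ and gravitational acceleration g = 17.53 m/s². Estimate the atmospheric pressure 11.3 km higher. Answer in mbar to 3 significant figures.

Scale height: H = RT/g = 2380 × 163.8 / 17.53 = 22239 m.
Barometric formula: P = P₀ exp(−z/H).
z/H = 11300/22239 = 0.50812; exp(−0.50812) = 0.60163.
P = 3320 × 0.60163 = 1997.4 mbar.

P ≈ 2000 mbar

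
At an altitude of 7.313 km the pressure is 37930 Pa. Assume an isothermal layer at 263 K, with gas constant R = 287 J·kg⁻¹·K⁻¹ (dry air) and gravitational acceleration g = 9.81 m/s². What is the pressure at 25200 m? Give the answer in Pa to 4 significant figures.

P ≈ 3710 Pa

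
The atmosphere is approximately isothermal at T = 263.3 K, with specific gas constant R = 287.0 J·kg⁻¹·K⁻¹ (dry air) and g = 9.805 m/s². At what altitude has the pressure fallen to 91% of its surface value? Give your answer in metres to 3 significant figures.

z ≈ 727 m

Scale height: H = RT/g = 287.0 × 263.3 / 9.805 = 7707.0 m.
Set P/P₀ = exp(−z/H) = 0.91, so z = −H ln(0.91).
−ln(0.91) = 0.094311; z = 7707.0 × 0.094311 = 726.85 m.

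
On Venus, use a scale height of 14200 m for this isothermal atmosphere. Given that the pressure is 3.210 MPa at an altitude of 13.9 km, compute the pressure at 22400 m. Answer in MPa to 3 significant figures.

P ≈ 1.76 MPa

Between two levels, P₂ = P₁ exp(−Δz/H) with Δz = z₂ − z₁.
Δz = 22400 − 13900 = 8500.0 m; Δz/H = 8500.0/14200 = 0.59859.
P₂ = 3.210 × exp(−0.59859) = 3.210 × 0.54959 = 1.7642 MPa.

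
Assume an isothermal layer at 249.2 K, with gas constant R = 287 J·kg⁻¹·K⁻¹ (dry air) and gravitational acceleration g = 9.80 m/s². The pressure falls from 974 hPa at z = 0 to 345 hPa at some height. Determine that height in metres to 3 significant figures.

z ≈ 7570 m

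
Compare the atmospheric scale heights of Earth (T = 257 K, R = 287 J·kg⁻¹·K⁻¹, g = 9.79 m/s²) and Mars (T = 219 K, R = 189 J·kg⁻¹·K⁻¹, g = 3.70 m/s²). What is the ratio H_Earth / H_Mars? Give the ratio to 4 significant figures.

H_Earth/H_Mars ≈ 0.6735

H = RT/g for each body.
H_Earth = 287 × 257 / 9.79 = 7534.1 m.
H_Mars = 189 × 219 / 3.70 = 11187 m.
H_Earth/H_Mars = 7534.1/11187 = 0.67347.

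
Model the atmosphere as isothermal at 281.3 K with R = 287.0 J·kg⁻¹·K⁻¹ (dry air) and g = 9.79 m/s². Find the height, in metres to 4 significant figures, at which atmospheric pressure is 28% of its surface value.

Scale height: H = RT/g = 287.0 × 281.3 / 9.79 = 8246.5 m.
Set P/P₀ = exp(−z/H) = 0.28, so z = −H ln(0.28).
−ln(0.28) = 1.2730; z = 8246.5 × 1.2730 = 10498 m.

z ≈ 10500 m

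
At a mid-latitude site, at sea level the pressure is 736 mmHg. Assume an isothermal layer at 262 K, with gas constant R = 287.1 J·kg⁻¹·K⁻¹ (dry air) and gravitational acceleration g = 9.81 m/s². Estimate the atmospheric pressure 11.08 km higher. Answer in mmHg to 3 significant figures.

Scale height: H = RT/g = 287.1 × 262 / 9.81 = 7667.7 m.
Barometric formula: P = P₀ exp(−z/H).
z/H = 11080/7667.7 = 1.4450; exp(−1.4450) = 0.23575.
P = 736 × 0.23575 = 173.51 mmHg.

P ≈ 174 mmHg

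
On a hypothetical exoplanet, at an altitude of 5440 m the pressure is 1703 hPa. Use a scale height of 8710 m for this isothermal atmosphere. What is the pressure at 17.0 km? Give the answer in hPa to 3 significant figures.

P ≈ 452 hPa

Between two levels, P₂ = P₁ exp(−Δz/H) with Δz = z₂ − z₁.
Δz = 17000 − 5440.0 = 11560 m; Δz/H = 11560/8710.0 = 1.3272.
P₂ = 1703 × exp(−1.3272) = 1703 × 0.26522 = 451.67 hPa.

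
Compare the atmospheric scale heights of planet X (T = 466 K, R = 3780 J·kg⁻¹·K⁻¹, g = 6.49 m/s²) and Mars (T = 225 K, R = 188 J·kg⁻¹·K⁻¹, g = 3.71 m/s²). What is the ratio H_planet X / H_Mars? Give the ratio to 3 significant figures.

H_planet X/H_Mars ≈ 23.8

H = RT/g for each body.
H_planet X = 3780 × 466 / 6.49 = 271410 m.
H_Mars = 188 × 225 / 3.71 = 11402 m.
H_planet X/H_Mars = 271410/11402 = 23.804.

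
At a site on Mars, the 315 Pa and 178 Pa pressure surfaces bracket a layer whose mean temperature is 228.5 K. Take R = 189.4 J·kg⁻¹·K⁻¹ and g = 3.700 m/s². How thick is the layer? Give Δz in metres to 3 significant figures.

Δz ≈ 6680 m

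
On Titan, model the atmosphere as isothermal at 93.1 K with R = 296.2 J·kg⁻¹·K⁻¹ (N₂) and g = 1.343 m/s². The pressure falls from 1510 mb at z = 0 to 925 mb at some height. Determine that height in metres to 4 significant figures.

z ≈ 10060 m

Scale height: H = RT/g = 296.2 × 93.1 / 1.343 = 20533 m.
Invert the barometric formula: z = H ln(P₀/P).
P₀/P = 1510/925 = 1.6324; ln(1.6324) = 0.49005.
z = 20533 × 0.49005 = 10062 m.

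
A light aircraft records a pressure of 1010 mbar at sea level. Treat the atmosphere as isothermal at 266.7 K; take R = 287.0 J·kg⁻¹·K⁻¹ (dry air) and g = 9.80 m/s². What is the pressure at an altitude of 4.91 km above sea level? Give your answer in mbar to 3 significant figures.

Scale height: H = RT/g = 287.0 × 266.7 / 9.80 = 7810.5 m.
Barometric formula: P = P₀ exp(−z/H).
z/H = 4910.0/7810.5 = 0.62864; exp(−0.62864) = 0.53332.
P = 1010 × 0.53332 = 538.65 mbar.

P ≈ 539 mbar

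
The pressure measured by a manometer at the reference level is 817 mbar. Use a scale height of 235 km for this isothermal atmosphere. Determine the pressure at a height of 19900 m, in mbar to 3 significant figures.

Barometric formula: P = P₀ exp(−z/H).
z/H = 19900/235000 = 0.084681; exp(−0.084681) = 0.91881.
P = 817 × 0.91881 = 750.67 mbar.

P ≈ 751 mbar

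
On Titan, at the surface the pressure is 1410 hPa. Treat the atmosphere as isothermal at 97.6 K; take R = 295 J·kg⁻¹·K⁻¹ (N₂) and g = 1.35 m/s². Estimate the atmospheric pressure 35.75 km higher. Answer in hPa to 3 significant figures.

Scale height: H = RT/g = 295 × 97.6 / 1.35 = 21327 m.
Barometric formula: P = P₀ exp(−z/H).
z/H = 35750/21327 = 1.6763; exp(−1.6763) = 0.18706.
P = 1410 × 0.18706 = 263.75 hPa.

P ≈ 264 hPa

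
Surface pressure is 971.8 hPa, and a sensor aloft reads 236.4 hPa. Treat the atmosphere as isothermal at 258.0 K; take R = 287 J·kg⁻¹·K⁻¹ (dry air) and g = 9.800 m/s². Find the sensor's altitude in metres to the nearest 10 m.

z ≈ 10680 m

Scale height: H = RT/g = 287 × 258.0 / 9.800 = 7555.7 m.
Invert the barometric formula: z = H ln(P₀/P).
P₀/P = 971.8/236.4 = 4.1108; ln(4.1108) = 1.4136.
z = 7555.7 × 1.4136 = 10681 m.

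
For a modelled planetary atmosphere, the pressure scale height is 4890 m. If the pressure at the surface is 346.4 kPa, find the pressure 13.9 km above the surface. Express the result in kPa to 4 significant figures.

Barometric formula: P = P₀ exp(−z/H).
z/H = 13900/4890.0 = 2.8425; exp(−2.8425) = 0.058280.
P = 346.4 × 0.058280 = 20.188 kPa.

P ≈ 20.19 kPa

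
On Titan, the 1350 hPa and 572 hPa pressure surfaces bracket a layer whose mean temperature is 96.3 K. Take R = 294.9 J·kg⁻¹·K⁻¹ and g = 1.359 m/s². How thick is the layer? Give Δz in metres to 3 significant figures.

Δz ≈ 17900 m

Hypsometric equation: Δz = (R T̄/g) ln(P₁/P₂).
R T̄/g = 294.9 × 96.3 / 1.359 = 20897 m.
ln(1350/572) = ln(2.3601) = 0.85870.
Δz = 20897 × 0.85870 = 17944 m.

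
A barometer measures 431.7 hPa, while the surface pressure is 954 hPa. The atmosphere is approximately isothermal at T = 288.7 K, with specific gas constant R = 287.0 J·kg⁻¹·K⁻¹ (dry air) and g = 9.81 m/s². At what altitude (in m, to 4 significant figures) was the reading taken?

z ≈ 6697 m

Scale height: H = RT/g = 287.0 × 288.7 / 9.81 = 8446.2 m.
Invert the barometric formula: z = H ln(P₀/P).
P₀/P = 954/431.7 = 2.2099; ln(2.2099) = 0.79295.
z = 8446.2 × 0.79295 = 6697.4 m.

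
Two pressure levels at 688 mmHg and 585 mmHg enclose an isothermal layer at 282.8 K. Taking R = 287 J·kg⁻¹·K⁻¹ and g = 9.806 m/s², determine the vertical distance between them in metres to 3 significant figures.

Hypsometric equation: Δz = (R T̄/g) ln(P₁/P₂).
R T̄/g = 287 × 282.8 / 9.806 = 8276.9 m.
ln(688/585) = ln(1.1761) = 0.16220.
Δz = 8276.9 × 0.16220 = 1342.5 m.

Δz ≈ 1340 m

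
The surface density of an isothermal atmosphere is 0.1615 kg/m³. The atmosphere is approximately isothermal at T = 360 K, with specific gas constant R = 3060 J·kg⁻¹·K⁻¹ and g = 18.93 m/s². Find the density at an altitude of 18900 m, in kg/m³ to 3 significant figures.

ρ ≈ 0.117 kg/m³

Scale height: H = RT/g = 3060 × 360 / 18.93 = 58193 m.
In an isothermal atmosphere, density decays like pressure: ρ = ρ₀ exp(−z/H).
z/H = 18900/58193 = 0.32478; exp(−0.32478) = 0.72269.
ρ = 0.1615 × 0.72269 = 0.11671 kg/m³.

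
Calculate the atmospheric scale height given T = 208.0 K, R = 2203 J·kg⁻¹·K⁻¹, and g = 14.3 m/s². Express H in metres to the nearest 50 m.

H ≈ 32050 m

The scale height of an isothermal atmosphere is H = RT/g.
H = 2203 × 208.0 / 14.3 = 458220/14.3 = 32043 m.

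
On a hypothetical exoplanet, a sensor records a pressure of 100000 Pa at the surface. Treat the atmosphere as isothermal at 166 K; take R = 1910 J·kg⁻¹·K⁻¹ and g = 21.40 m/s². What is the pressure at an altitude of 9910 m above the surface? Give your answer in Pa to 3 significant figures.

P ≈ 51200 Pa

Scale height: H = RT/g = 1910 × 166 / 21.40 = 14816 m.
Barometric formula: P = P₀ exp(−z/H).
z/H = 9910.0/14816 = 0.66887; exp(−0.66887) = 0.51229.
P = 100000 × 0.51229 = 51229 Pa.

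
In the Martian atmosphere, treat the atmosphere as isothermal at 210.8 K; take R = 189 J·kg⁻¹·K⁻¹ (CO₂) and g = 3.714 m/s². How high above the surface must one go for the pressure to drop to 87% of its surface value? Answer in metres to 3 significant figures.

Scale height: H = RT/g = 189 × 210.8 / 3.714 = 10727 m.
Set P/P₀ = exp(−z/H) = 0.87, so z = −H ln(0.87).
−ln(0.87) = 0.13926; z = 10727 × 0.13926 = 1493.8 m.

z ≈ 1490 m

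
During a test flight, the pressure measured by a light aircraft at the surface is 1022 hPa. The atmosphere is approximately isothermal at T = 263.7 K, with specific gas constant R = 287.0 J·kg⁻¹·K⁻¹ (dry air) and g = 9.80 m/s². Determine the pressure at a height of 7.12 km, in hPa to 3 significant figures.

P ≈ 406 hPa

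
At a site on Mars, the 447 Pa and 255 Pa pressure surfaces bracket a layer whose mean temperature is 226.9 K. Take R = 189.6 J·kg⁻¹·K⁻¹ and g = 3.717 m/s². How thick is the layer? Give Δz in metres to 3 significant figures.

Hypsometric equation: Δz = (R T̄/g) ln(P₁/P₂).
R T̄/g = 189.6 × 226.9 / 3.717 = 11574 m.
ln(447/255) = ln(1.7529) = 0.56127.
Δz = 11574 × 0.56127 = 6496.1 m.

Δz ≈ 6500 m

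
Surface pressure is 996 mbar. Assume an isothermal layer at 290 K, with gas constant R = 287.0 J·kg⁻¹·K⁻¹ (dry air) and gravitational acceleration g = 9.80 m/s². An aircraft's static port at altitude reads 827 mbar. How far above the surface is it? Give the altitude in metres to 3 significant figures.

z ≈ 1580 m

Scale height: H = RT/g = 287.0 × 290 / 9.80 = 8492.9 m.
Invert the barometric formula: z = H ln(P₀/P).
P₀/P = 996/827 = 1.2044; ln(1.2044) = 0.18598.
z = 8492.9 × 0.18598 = 1579.5 m.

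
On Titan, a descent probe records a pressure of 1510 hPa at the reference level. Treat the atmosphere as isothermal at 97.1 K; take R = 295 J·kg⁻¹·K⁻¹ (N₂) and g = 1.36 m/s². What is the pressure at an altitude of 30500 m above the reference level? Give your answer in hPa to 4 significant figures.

Scale height: H = RT/g = 295 × 97.1 / 1.36 = 21062 m.
Barometric formula: P = P₀ exp(−z/H).
z/H = 30500/21062 = 1.4481; exp(−1.4481) = 0.23502.
P = 1510 × 0.23502 = 354.88 hPa.

P ≈ 354.9 hPa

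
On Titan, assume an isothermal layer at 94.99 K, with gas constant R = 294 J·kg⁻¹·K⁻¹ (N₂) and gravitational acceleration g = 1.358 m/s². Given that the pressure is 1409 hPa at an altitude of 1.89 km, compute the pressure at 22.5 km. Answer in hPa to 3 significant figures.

P ≈ 517 hPa

Scale height: H = RT/g = 294 × 94.99 / 1.358 = 20565 m.
Between two levels, P₂ = P₁ exp(−Δz/H) with Δz = z₂ − z₁.
Δz = 22500 − 1890.0 = 20610 m; Δz/H = 20610/20565 = 1.0022.
P₂ = 1409 × exp(−1.0022) = 1409 × 0.36707 = 517.20 hPa.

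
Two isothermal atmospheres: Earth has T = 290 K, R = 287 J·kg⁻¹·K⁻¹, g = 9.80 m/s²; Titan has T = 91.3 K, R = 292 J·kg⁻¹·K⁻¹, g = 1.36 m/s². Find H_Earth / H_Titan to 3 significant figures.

H_Earth/H_Titan ≈ 0.433

H = RT/g for each body.
H_Earth = 287 × 290 / 9.80 = 8492.9 m.
H_Titan = 292 × 91.3 / 1.36 = 19603 m.
H_Earth/H_Titan = 8492.9/19603 = 0.43324.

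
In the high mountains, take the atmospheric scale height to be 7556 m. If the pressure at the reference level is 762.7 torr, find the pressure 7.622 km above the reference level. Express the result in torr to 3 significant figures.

Barometric formula: P = P₀ exp(−z/H).
z/H = 7622.0/7556.0 = 1.0087; exp(−1.0087) = 0.36469.
P = 762.7 × 0.36469 = 278.15 torr.

P ≈ 278 torr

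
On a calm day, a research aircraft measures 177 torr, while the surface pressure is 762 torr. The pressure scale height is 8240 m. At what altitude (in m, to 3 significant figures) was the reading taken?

z ≈ 12000 m

Invert the barometric formula: z = H ln(P₀/P).
P₀/P = 762/177 = 4.3051; ln(4.3051) = 1.4598.
z = 8240.0 × 1.4598 = 12029 m.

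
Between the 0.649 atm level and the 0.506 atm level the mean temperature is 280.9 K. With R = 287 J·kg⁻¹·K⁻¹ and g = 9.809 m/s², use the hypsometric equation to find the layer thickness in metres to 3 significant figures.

Hypsometric equation: Δz = (R T̄/g) ln(P₁/P₂).
R T̄/g = 287 × 280.9 / 9.809 = 8218.8 m.
ln(0.649/0.506) = ln(1.2826) = 0.24889.
Δz = 8218.8 × 0.24889 = 2045.6 m.

Δz ≈ 2050 m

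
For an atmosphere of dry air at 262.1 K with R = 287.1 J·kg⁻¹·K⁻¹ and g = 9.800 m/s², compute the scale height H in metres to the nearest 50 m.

H ≈ 7700 m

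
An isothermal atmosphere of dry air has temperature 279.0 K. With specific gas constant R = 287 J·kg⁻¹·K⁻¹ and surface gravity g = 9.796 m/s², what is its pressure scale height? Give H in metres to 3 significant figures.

H ≈ 8170 m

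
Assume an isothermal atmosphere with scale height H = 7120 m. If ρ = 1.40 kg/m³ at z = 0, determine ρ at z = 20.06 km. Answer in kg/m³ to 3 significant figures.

In an isothermal atmosphere, density decays like pressure: ρ = ρ₀ exp(−z/H).
z/H = 20060/7120.0 = 2.8174; exp(−2.8174) = 0.059761.
ρ = 1.40 × 0.059761 = 0.083665 kg/m³.

ρ ≈ 0.0837 kg/m³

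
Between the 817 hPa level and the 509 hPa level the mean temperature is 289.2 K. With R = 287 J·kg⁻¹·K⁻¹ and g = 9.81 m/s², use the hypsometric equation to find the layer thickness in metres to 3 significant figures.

Δz ≈ 4000 m

Hypsometric equation: Δz = (R T̄/g) ln(P₁/P₂).
R T̄/g = 287 × 289.2 / 9.81 = 8460.8 m.
ln(817/509) = ln(1.6051) = 0.47319.
Δz = 8460.8 × 0.47319 = 4003.6 m.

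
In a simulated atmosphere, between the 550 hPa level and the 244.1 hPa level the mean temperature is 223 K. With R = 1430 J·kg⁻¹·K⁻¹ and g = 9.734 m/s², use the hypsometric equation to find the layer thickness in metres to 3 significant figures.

Δz ≈ 26600 m

Hypsometric equation: Δz = (R T̄/g) ln(P₁/P₂).
R T̄/g = 1430 × 223 / 9.734 = 32760 m.
ln(550/244.1) = ln(2.2532) = 0.81235.
Δz = 32760 × 0.81235 = 26613 m.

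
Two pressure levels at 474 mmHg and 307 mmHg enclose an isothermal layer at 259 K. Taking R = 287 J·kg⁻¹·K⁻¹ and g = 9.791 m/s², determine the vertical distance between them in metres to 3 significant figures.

Hypsometric equation: Δz = (R T̄/g) ln(P₁/P₂).
R T̄/g = 287 × 259 / 9.791 = 7592.0 m.
ln(474/307) = ln(1.5440) = 0.43438.
Δz = 7592.0 × 0.43438 = 3297.8 m.

Δz ≈ 3300 m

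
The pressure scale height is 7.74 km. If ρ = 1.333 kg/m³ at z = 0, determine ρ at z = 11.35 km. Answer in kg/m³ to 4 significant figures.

ρ ≈ 0.3076 kg/m³

In an isothermal atmosphere, density decays like pressure: ρ = ρ₀ exp(−z/H).
z/H = 11350/7740.0 = 1.4664; exp(−1.4664) = 0.23075.
ρ = 1.333 × 0.23075 = 0.30759 kg/m³.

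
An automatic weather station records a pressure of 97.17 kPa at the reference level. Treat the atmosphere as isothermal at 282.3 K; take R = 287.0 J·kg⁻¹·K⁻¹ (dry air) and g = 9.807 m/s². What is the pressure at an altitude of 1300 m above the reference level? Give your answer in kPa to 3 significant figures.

Scale height: H = RT/g = 287.0 × 282.3 / 9.807 = 8261.5 m.
Barometric formula: P = P₀ exp(−z/H).
z/H = 1300.0/8261.5 = 0.15736; exp(−0.15736) = 0.85440.
P = 97.17 × 0.85440 = 83.022 kPa.

P ≈ 83.0 kPa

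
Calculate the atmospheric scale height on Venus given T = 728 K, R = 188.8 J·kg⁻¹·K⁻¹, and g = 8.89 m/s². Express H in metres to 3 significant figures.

The scale height of an isothermal atmosphere is H = RT/g.
H = 188.8 × 728 / 8.89 = 137450/8.89 = 15461 m.

H ≈ 15500 m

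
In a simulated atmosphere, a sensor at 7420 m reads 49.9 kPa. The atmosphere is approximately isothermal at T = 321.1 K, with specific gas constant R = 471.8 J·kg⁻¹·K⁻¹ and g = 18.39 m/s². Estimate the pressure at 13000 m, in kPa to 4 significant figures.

P ≈ 25.35 kPa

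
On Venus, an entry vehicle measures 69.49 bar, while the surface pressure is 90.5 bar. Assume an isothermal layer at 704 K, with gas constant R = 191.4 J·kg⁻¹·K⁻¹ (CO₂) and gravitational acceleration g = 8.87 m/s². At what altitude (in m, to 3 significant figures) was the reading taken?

Scale height: H = RT/g = 191.4 × 704 / 8.87 = 15191 m.
Invert the barometric formula: z = H ln(P₀/P).
P₀/P = 90.5/69.49 = 1.3023; ln(1.3023) = 0.26413.
z = 15191 × 0.26413 = 4012.4 m.

z ≈ 4010 m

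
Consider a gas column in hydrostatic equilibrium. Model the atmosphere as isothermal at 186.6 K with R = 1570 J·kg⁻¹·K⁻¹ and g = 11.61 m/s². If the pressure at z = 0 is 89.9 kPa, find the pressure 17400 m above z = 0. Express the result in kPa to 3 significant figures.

Scale height: H = RT/g = 1570 × 186.6 / 11.61 = 25234 m.
Barometric formula: P = P₀ exp(−z/H).
z/H = 17400/25234 = 0.68955; exp(−0.68955) = 0.50180.
P = 89.9 × 0.50180 = 45.112 kPa.

P ≈ 45.1 kPa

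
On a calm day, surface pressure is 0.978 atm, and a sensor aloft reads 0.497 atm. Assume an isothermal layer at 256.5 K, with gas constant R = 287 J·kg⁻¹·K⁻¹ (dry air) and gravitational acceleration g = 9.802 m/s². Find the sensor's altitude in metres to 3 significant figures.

Scale height: H = RT/g = 287 × 256.5 / 9.802 = 7510.3 m.
Invert the barometric formula: z = H ln(P₀/P).
P₀/P = 0.978/0.497 = 1.9678; ln(1.9678) = 0.67692.
z = 7510.3 × 0.67692 = 5083.9 m.

z ≈ 5080 m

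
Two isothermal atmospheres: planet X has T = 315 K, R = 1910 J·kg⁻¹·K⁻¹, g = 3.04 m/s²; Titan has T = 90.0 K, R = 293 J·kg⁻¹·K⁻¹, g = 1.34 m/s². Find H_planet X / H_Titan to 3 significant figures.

H = RT/g for each body.
H_planet X = 1910 × 315 / 3.04 = 197910 m.
H_Titan = 293 × 90.0 / 1.34 = 19679 m.
H_planet X/H_Titan = 197910/19679 = 10.057.

H_planet X/H_Titan ≈ 10.1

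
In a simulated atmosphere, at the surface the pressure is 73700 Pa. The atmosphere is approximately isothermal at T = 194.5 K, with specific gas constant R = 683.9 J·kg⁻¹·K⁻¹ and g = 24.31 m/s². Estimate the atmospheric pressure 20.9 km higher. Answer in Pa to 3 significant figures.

P ≈ 1620 Pa

Scale height: H = RT/g = 683.9 × 194.5 / 24.31 = 5471.8 m.
Barometric formula: P = P₀ exp(−z/H).
z/H = 20900/5471.8 = 3.8196; exp(−3.8196) = 0.021937.
P = 73700 × 0.021937 = 1616.8 Pa.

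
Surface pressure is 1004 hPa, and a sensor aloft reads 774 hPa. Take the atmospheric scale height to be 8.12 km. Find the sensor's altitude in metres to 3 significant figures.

Invert the barometric formula: z = H ln(P₀/P).
P₀/P = 1004/774 = 1.2972; ln(1.2972) = 0.26021.
z = 8120.0 × 0.26021 = 2112.9 m.

z ≈ 2110 m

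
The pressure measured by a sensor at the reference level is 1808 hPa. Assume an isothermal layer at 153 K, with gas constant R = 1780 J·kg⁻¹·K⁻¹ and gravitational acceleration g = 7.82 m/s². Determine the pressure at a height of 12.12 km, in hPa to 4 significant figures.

P ≈ 1277 hPa

Scale height: H = RT/g = 1780 × 153 / 7.82 = 34826 m.
Barometric formula: P = P₀ exp(−z/H).
z/H = 12120/34826 = 0.34802; exp(−0.34802) = 0.70608.
P = 1808 × 0.70608 = 1276.6 hPa.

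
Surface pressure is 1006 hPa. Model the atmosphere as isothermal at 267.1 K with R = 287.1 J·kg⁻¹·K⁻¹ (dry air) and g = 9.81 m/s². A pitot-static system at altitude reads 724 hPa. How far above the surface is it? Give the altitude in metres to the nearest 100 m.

z ≈ 2600 m

Scale height: H = RT/g = 287.1 × 267.1 / 9.81 = 7817.0 m.
Invert the barometric formula: z = H ln(P₀/P).
P₀/P = 1006/724 = 1.3895; ln(1.3895) = 0.32894.
z = 7817.0 × 0.32894 = 2571.3 m.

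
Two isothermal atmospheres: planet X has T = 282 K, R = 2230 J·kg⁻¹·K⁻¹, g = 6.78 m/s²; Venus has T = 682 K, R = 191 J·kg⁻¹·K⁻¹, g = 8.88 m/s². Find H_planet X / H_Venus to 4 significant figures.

H_planet X/H_Venus ≈ 6.323

H = RT/g for each body.
H_planet X = 2230 × 282 / 6.78 = 92752 m.
H_Venus = 191 × 682 / 8.88 = 14669 m.
H_planet X/H_Venus = 92752/14669 = 6.3230.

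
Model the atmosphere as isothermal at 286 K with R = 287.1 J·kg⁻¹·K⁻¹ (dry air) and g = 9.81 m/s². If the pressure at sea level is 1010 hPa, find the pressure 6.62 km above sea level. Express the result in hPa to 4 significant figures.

Scale height: H = RT/g = 287.1 × 286 / 9.81 = 8370.1 m.
Barometric formula: P = P₀ exp(−z/H).
z/H = 6620.0/8370.1 = 0.79091; exp(−0.79091) = 0.45343.
P = 1010 × 0.45343 = 457.96 hPa.

P ≈ 458.0 hPa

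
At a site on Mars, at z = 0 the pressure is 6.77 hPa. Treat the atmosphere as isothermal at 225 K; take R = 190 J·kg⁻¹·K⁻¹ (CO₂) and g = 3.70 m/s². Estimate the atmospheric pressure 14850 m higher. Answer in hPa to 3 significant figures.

P ≈ 1.87 hPa

Scale height: H = RT/g = 190 × 225 / 3.70 = 11554 m.
Barometric formula: P = P₀ exp(−z/H).
z/H = 14850/11554 = 1.2853; exp(−1.2853) = 0.27657.
P = 6.77 × 0.27657 = 1.8724 hPa.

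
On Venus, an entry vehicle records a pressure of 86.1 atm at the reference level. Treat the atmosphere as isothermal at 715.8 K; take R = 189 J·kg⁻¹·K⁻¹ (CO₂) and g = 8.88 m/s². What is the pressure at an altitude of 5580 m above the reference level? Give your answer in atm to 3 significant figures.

P ≈ 59.7 atm

Scale height: H = RT/g = 189 × 715.8 / 8.88 = 15235 m.
Barometric formula: P = P₀ exp(−z/H).
z/H = 5580.0/15235 = 0.36626; exp(−0.36626) = 0.69332.
P = 86.1 × 0.69332 = 59.695 atm.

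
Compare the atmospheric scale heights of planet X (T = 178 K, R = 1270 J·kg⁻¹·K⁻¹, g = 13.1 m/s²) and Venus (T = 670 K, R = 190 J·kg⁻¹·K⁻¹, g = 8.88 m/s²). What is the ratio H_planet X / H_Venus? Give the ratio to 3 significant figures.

H_planet X/H_Venus ≈ 1.20

H = RT/g for each body.
H_planet X = 1270 × 178 / 13.1 = 17256 m.
H_Venus = 190 × 670 / 8.88 = 14336 m.
H_planet X/H_Venus = 17256/14336 = 1.2037.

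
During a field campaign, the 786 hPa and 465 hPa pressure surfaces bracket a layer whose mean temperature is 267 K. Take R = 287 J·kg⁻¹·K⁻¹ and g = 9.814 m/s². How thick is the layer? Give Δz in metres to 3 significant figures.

Hypsometric equation: Δz = (R T̄/g) ln(P₁/P₂).
R T̄/g = 287 × 267 / 9.814 = 7808.1 m.
ln(786/465) = ln(1.6903) = 0.52491.
Δz = 7808.1 × 0.52491 = 4098.5 m.

Δz ≈ 4100 m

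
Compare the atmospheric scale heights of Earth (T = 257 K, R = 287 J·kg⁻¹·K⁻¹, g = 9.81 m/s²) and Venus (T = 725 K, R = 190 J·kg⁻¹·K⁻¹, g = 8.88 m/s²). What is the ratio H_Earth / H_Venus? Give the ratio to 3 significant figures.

H_Earth/H_Venus ≈ 0.485

H = RT/g for each body.
H_Earth = 287 × 257 / 9.81 = 7518.8 m.
H_Venus = 190 × 725 / 8.88 = 15512 m.
H_Earth/H_Venus = 7518.8/15512 = 0.48471.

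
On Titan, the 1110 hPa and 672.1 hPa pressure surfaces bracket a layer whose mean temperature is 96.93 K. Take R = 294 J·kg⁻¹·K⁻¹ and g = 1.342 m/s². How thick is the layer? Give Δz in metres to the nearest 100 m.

Hypsometric equation: Δz = (R T̄/g) ln(P₁/P₂).
R T̄/g = 294 × 96.93 / 1.342 = 21235 m.
ln(1110/672.1) = ln(1.6515) = 0.50168.
Δz = 21235 × 0.50168 = 10653 m.

Δz ≈ 10700 m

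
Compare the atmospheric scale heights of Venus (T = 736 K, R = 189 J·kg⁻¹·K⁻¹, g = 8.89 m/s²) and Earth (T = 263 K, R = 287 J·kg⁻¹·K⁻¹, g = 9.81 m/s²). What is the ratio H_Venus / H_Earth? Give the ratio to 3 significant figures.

H = RT/g for each body.
H_Venus = 189 × 736 / 8.89 = 15647 m.
H_Earth = 287 × 263 / 9.81 = 7694.3 m.
H_Venus/H_Earth = 15647/7694.3 = 2.0336.

H_Venus/H_Earth ≈ 2.03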